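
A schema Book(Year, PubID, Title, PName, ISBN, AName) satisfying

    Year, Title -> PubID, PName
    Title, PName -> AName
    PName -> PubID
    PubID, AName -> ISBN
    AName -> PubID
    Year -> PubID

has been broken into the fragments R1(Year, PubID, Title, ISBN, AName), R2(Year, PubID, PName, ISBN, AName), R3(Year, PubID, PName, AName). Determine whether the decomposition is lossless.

Chase test. Columns are Year, PubID, Title, PName, ISBN, AName; row i has aⱼ where attribute j ∈ Ri, else bᵢⱼ.
Initial tableau (one row per fragment):
  row 1: a1 a2 a3 b14 a5 a6
  row 2: a1 a2 b23 a4 a5 a6
  row 3: a1 a2 b33 a4 b35 a6
Rows 1 and 3 agree on PubID, AName; apply PubID, AName→ISBN and equate their ISBN entries.
No row becomes fully distinguished — the join is lossy.

No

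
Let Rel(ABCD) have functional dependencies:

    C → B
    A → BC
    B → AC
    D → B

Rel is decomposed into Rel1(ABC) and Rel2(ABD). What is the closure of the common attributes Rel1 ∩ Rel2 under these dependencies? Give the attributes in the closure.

ABC

Rel1 ∩ Rel2 = {AB}.
A → BC applies, adding C
Closure: {ABC}.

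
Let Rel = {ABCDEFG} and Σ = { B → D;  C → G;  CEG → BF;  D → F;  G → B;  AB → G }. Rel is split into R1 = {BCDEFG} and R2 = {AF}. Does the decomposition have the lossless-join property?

Common attributes: R1 ∩ R2 = {F}.
No dependency enlarges {F}, so (F)⁺ = {F}.
The closure contains neither all of R1 = {BCDEFG} nor all of R2 = {AF}, so the common attributes are not a superkey of either fragment. The join is lossy.

No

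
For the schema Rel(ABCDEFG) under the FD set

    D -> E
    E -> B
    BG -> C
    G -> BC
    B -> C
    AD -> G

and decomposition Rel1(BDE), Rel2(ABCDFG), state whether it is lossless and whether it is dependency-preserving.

lossless and dependency-preserving

Lossless test: (BD)⁺ = {BCDE}, which contains all of one fragment — lossless.
Dependency preservation: every FD's attributes lie within a single fragment, so each can be enforced locally — preserved.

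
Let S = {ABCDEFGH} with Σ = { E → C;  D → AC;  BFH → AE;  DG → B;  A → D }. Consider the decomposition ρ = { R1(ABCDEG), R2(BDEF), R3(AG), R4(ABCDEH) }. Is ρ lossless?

No

Chase test. Columns are ABCDEFGH; row i has aⱼ where attribute j ∈ Ri, else bᵢⱼ.
Initial tableau (one row per fragment):
  row 1: a1 a2 a3 a4 a5 b16 a7 b18
  row 2: b21 a2 b23 a4 a5 a6 b27 b28
  row 3: a1 b32 b33 b34 b35 b36 a7 b38
  row 4: a1 a2 a3 a4 a5 b46 b47 a8
Rows 1 and 2 agree on E; apply E→C and equate their C entries.
Rows 1 and 2 agree on D; apply D→AC and equate their AC entries.
Rows 1 and 3 agree on A; apply A→D and equate their D entries.
Rows 1 and 3 agree on D; apply D→AC and equate their AC entries.
Rows 1 and 3 agree on DG; apply DG→B and equate their B entries.
No row becomes fully distinguished — the join is lossy.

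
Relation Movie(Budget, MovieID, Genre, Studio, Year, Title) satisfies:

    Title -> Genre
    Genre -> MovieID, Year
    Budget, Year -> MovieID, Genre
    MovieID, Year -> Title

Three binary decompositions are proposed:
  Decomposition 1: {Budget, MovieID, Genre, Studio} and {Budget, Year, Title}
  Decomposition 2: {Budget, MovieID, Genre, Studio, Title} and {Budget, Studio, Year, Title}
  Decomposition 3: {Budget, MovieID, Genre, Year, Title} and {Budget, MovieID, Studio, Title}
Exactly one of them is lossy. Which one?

Decomposition 1

Decomposition 1: common = {Budget}, closure = {Budget} → lossy.
Decomposition 2: common = {Budget, Studio, Title}, closure = {Budget, MovieID, Genre, Studio, Year, Title} → lossless.
Decomposition 3: common = {Budget, MovieID, Title}, closure = {Budget, MovieID, Genre, Year, Title} → lossless.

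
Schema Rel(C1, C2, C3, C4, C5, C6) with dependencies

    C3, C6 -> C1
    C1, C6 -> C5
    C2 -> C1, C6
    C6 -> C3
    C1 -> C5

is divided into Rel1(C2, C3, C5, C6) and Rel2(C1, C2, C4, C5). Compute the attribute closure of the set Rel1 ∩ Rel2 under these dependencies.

Rel1 ∩ Rel2 = {C2, C5}.
C2 → C1, C6 applies, adding C1, C6
C6 → C3 applies, adding C3
Closure: {C1, C2, C3, C5, C6}.

C1, C2, C3, C5, C6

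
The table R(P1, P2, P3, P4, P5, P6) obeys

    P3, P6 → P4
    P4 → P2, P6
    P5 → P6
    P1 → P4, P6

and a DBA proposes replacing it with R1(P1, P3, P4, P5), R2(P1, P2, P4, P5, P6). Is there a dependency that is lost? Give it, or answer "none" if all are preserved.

Check P3, P6 → P4: no single fragment contains all of {P3, P4, P6}, and the restricted closure of {P3, P6} across the fragments never reaches {P4}.
P4 → P2, P6 is preserved.
P5 → P6 is preserved.
P1 → P4, P6 is preserved.

P3, P6 → P4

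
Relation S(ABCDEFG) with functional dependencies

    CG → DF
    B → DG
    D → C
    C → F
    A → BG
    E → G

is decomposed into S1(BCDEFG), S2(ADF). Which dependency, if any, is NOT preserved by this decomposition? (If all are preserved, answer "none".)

A → BG

Check A → BG: no single fragment contains all of {ABG}, and the restricted closure of {A} across the fragments never reaches {BG}.
CG → DF is preserved.
B → DG is preserved.
D → C is preserved.
C → F is preserved.
E → G is preserved.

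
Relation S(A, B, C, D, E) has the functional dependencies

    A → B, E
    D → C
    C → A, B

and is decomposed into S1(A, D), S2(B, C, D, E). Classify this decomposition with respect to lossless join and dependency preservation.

Lossless test: (D)⁺ = {A, B, C, D, E}, which contains all of one fragment — lossless.
Dependency preservation: the restricted closure of {A} across the fragments never reaches {B, E}, so A → B, E cannot be enforced without a join — not preserved.

lossless but not dependency-preserving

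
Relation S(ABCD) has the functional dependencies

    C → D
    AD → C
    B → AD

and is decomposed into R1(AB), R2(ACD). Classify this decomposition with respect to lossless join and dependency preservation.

lossy and not dependency-preserving

Lossless test: (A)⁺ = {A}, which is a superkey of neither fragment — lossy.
Dependency preservation: the restricted closure of {B} across the fragments never reaches {AD}, so B → AD cannot be enforced without a join — not preserved.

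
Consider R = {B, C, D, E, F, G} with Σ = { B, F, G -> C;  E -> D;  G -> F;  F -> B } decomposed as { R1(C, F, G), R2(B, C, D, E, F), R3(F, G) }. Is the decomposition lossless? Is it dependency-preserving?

Lossless test (chase): Rows 1 and 2 agree on F; apply F→B and equate their B entries. Rows 1 and 3 agree on F; apply F→B and equate their B entries. Rows 1 and 3 agree on B, F, G; apply B, F, G→C and equate their C entries. No row becomes fully distinguished — the join is lossy.
Dependency preservation: B, F, G → C is not contained in any single fragment, but the restricted closure of its left-hand side across the fragments still reaches the right-hand side; the remaining FDs each lie inside some fragment. All dependencies are preserved.

lossy but dependency-preserving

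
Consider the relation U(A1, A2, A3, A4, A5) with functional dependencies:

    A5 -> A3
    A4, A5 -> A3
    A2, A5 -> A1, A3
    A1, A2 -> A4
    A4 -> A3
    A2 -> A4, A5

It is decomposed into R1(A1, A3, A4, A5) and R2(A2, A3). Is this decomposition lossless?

No

Common attributes: R1 ∩ R2 = {A3}.
No dependency enlarges {A3}, so (A3)⁺ = {A3}.
The closure contains neither all of R1 = {A1, A3, A4, A5} nor all of R2 = {A2, A3}, so the common attributes are not a superkey of either fragment. The join is lossy.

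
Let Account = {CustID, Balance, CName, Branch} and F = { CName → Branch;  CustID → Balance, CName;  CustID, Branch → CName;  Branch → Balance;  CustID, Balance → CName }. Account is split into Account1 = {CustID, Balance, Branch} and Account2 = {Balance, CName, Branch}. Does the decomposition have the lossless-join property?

Common attributes: Account1 ∩ Account2 = {Balance, Branch}.
No dependency enlarges {Balance, Branch}, so (Balance, Branch)⁺ = {Balance, Branch}.
The closure contains neither all of Account1 = {CustID, Balance, Branch} nor all of Account2 = {Balance, CName, Branch}, so the common attributes are not a superkey of either fragment. The join is lossy.

No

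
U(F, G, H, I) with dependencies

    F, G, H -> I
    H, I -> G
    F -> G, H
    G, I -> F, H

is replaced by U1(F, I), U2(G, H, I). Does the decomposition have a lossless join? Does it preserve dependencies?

lossy and not dependency-preserving

Lossless test: (I)⁺ = {I}, which is a superkey of neither fragment — lossy.
Dependency preservation: the restricted closure of {F} across the fragments never reaches {G, H}, so F → G, H cannot be enforced without a join — not preserved.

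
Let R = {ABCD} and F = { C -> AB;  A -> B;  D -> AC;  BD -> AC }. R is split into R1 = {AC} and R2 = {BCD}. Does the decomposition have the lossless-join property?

Common attributes: R1 ∩ R2 = {C}.
Closure of {C}: C → AB applies, adding AB. So (C)⁺ = {ABC}.
This closure contains every attribute of R1, so R1 ∩ R2 → R1. The join is lossless.

Yes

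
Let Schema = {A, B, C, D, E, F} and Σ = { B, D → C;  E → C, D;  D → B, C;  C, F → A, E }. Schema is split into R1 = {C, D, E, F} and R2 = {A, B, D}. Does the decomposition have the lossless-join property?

Common attributes: R1 ∩ R2 = {D}.
Closure of {D}: D → B, C applies, adding B, C. So (D)⁺ = {B, C, D}.
The closure contains neither all of R1 = {C, D, E, F} nor all of R2 = {A, B, D}, so the common attributes are not a superkey of either fragment. The join is lossy.

No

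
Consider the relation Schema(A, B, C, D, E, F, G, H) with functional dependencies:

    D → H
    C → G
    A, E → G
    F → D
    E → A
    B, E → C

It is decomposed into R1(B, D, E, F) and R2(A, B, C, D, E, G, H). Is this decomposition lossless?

Common attributes: R1 ∩ R2 = {B, D, E}.
Closure of {B, D, E}: D → H applies, adding H; E → A applies, adding A; B, E → C applies, adding C; C → G applies, adding G. So (B, D, E)⁺ = {A, B, C, D, E, G, H}.
This closure contains every attribute of R2, so R1 ∩ R2 → R2. The join is lossless.

Yes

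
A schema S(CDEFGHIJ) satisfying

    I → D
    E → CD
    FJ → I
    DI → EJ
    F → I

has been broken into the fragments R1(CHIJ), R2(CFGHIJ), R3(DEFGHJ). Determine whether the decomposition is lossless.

Chase test. Columns are CDEFGHIJ; row i has aⱼ where attribute j ∈ Ri, else bᵢⱼ.
Initial tableau (one row per fragment):
  row 1: a1 b12 b13 b14 b15 a6 a7 a8
  row 2: a1 b22 b23 a4 a5 a6 a7 a8
  row 3: b31 a2 a3 a4 a5 a6 b37 a8
Rows 1 and 2 agree on I; apply I→D and equate their D entries.
Rows 2 and 3 agree on FJ; apply FJ→I and equate their I entries.
Rows 1 and 2 agree on DI; apply DI→EJ and equate their EJ entries.
Rows 1 and 3 agree on I; apply I→D and equate their D entries.
Rows 1 and 3 agree on DI; apply DI→EJ and equate their EJ entries.
Rows 1 and 3 agree on E; apply E→CD and equate their CD entries.
Row 2 is now all distinguished symbols — the join is lossless.

Yes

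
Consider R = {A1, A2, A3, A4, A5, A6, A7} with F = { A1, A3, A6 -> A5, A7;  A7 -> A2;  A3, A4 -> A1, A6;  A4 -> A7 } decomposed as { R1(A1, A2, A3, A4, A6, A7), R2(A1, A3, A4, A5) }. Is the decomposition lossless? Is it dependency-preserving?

Lossless test: (A1, A3, A4)⁺ = {A1, A2, A3, A4, A5, A6, A7}, which contains all of one fragment — lossless.
Dependency preservation: the restricted closure of {A1, A3, A6} across the fragments never reaches {A5, A7}, so A1, A3, A6 → A5, A7 cannot be enforced without a join — not preserved.

lossless but not dependency-preserving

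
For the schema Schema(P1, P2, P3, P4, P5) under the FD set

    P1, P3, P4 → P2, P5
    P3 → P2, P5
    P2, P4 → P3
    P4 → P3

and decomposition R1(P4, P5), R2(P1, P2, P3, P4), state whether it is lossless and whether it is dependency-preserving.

lossless but not dependency-preserving

Lossless test: (P4)⁺ = {P2, P3, P4, P5}, which contains all of one fragment — lossless.
Dependency preservation: the restricted closure of {P3} across the fragments never reaches {P2, P5}, so P3 → P2, P5 cannot be enforced without a join — not preserved.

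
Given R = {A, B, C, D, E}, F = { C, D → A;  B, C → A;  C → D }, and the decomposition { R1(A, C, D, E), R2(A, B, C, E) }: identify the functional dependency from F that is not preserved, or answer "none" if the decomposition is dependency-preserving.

C, D → A lies within R1.
B, C → A lies within R2.
C → D lies within R1.
Every dependency is enforceable on the fragments, so the decomposition is dependency-preserving.

none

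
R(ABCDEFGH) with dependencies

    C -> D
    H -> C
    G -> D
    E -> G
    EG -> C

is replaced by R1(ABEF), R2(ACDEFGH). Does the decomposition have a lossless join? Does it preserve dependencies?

lossy but dependency-preserving

Lossless test: (AEF)⁺ = {ACDEFG}, which is a superkey of neither fragment — lossy.
Dependency preservation: every FD's attributes lie within a single fragment, so each can be enforced locally — preserved.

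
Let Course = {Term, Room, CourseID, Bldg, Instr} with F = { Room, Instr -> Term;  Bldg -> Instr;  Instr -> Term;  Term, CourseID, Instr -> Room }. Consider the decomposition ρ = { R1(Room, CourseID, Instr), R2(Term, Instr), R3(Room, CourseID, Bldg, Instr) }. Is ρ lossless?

Chase test. Columns are Term, Room, CourseID, Bldg, Instr; row i has aⱼ where attribute j ∈ Ri, else bᵢⱼ.
Initial tableau (one row per fragment):
  row 1: b11 a2 a3 b14 a5
  row 2: a1 b22 b23 b24 a5
  row 3: b31 a2 a3 a4 a5
Rows 1 and 3 agree on Room, Instr; apply Room, Instr→Term and equate their Term entries.
Rows 1 and 2 agree on Instr; apply Instr→Term and equate their Term entries.
Row 3 is now all distinguished symbols — the join is lossless.

Yes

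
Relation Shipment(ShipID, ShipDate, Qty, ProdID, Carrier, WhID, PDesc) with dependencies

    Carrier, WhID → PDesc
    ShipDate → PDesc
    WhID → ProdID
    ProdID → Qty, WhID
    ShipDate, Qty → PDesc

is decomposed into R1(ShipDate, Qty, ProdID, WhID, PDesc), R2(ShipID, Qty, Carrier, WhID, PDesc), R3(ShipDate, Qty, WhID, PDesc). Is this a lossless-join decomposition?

No

Chase test. Columns are ShipID, ShipDate, Qty, ProdID, Carrier, WhID, PDesc; row i has aⱼ where attribute j ∈ Ri, else bᵢⱼ.
Initial tableau (one row per fragment):
  row 1: b11 a2 a3 a4 b15 a6 a7
  row 2: a1 b22 a3 b24 a5 a6 a7
  row 3: b31 a2 a3 b34 b35 a6 a7
Rows 1 and 2 agree on WhID; apply WhID→ProdID and equate their ProdID entries.
Rows 1 and 3 agree on WhID; apply WhID→ProdID and equate their ProdID entries.
No row becomes fully distinguished — the join is lossy.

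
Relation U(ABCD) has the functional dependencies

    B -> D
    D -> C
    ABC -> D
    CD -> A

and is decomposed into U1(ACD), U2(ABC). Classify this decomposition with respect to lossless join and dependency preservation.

lossy and not dependency-preserving

Lossless test: (AC)⁺ = {AC}, which is a superkey of neither fragment — lossy.
Dependency preservation: the restricted closure of {B} across the fragments never reaches {D}, so B → D cannot be enforced without a join — not preserved.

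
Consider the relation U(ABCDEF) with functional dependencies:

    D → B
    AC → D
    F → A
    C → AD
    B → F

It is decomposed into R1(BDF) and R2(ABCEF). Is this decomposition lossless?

No

Common attributes: R1 ∩ R2 = {BF}.
Closure of {BF}: F → A applies, adding A. So (BF)⁺ = {ABF}.
The closure contains neither all of R1 = {BDF} nor all of R2 = {ABCEF}, so the common attributes are not a superkey of either fragment. The join is lossy.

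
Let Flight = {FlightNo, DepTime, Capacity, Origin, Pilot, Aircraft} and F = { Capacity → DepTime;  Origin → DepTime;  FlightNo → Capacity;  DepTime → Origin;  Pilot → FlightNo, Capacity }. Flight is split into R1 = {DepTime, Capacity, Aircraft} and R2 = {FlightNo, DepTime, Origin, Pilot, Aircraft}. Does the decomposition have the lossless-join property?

No

Common attributes: R1 ∩ R2 = {DepTime, Aircraft}.
Closure of {DepTime, Aircraft}: DepTime → Origin applies, adding Origin. So (DepTime, Aircraft)⁺ = {DepTime, Origin, Aircraft}.
The closure contains neither all of R1 = {DepTime, Capacity, Aircraft} nor all of R2 = {FlightNo, DepTime, Origin, Pilot, Aircraft}, so the common attributes are not a superkey of either fragment. The join is lossy.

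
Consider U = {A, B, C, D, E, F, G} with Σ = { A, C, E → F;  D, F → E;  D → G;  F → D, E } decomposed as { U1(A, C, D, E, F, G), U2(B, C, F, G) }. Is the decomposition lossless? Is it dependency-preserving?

lossy but dependency-preserving

Lossless test: (C, F, G)⁺ = {C, D, E, F, G}, which is a superkey of neither fragment — lossy.
Dependency preservation: every FD's attributes lie within a single fragment, so each can be enforced locally — preserved.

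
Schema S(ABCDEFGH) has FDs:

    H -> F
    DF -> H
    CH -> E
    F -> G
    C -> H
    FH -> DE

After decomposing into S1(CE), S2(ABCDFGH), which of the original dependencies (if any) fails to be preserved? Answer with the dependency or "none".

FH -> DE

Check FH → DE: no single fragment contains all of {DEFH}, and the restricted closure of {FH} across the fragments never reaches {DE}.
H → F is preserved.
DF → H is preserved.
CH → E is preserved.
F → G is preserved.
C → H is preserved.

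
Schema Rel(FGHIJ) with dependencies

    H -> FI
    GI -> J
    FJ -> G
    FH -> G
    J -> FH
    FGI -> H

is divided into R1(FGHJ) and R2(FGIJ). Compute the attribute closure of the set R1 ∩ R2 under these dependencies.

FGHIJ

R1 ∩ R2 = {FGJ}.
J → FH applies, adding H
H → FI applies, adding I
Closure: {FGHIJ}.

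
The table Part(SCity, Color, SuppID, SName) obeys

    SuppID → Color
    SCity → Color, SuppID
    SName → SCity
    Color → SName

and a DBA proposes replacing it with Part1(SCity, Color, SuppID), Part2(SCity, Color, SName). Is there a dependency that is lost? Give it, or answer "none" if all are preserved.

SuppID → Color lies within Part1.
SCity → Color, SuppID lies within Part1.
SName → SCity lies within Part2.
Color → SName lies within Part2.
Every dependency is enforceable on the fragments, so the decomposition is dependency-preserving.

none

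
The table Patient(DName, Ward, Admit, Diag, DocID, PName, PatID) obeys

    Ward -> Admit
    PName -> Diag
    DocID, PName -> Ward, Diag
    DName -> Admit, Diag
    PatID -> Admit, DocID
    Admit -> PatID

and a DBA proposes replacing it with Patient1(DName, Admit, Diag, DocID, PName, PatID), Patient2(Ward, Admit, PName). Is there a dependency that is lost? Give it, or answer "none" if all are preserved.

none

Ward → Admit lies within Patient2.
PName → Diag lies within Patient1.
DocID, PName → Ward, Diag: restricted closure across fragments reaches Ward, Diag.
DName → Admit, Diag lies within Patient1.
PatID → Admit, DocID lies within Patient1.
Admit → PatID lies within Patient1.
Every dependency is enforceable on the fragments, so the decomposition is dependency-preserving.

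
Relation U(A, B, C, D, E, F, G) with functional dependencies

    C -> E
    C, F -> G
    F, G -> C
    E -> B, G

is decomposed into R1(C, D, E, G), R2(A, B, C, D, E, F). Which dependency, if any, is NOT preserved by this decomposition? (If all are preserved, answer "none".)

Check F, G → C: no single fragment contains all of {C, F, G}, and the restricted closure of {F, G} across the fragments never reaches {C}.
C → E is preserved.
C, F → G is preserved.
E → B, G is preserved.

F, G -> C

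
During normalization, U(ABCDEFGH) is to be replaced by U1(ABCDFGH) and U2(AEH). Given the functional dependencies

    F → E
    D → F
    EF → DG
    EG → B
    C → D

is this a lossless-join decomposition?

No

Common attributes: U1 ∩ U2 = {AH}.
No dependency enlarges {AH}, so (AH)⁺ = {AH}.
The closure contains neither all of U1 = {ABCDFGH} nor all of U2 = {AEH}, so the common attributes are not a superkey of either fragment. The join is lossy.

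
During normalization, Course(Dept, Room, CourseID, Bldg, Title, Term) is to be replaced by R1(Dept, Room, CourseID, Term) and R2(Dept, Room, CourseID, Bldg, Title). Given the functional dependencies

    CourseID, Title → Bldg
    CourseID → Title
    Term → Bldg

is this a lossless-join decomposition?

Common attributes: R1 ∩ R2 = {Dept, Room, CourseID}.
Closure of {Dept, Room, CourseID}: CourseID → Title applies, adding Title; CourseID, Title → Bldg applies, adding Bldg. So (Dept, Room, CourseID)⁺ = {Dept, Room, CourseID, Bldg, Title}.
This closure contains every attribute of R2, so R1 ∩ R2 → R2. The join is lossless.

Yes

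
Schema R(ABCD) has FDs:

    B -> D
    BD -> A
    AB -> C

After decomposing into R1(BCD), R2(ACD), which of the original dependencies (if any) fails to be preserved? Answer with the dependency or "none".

Check BD → A: no single fragment contains all of {ABD}, and the restricted closure of {BD} across the fragments never reaches {A}.
B → D is preserved.
AB → C is preserved.

BD -> A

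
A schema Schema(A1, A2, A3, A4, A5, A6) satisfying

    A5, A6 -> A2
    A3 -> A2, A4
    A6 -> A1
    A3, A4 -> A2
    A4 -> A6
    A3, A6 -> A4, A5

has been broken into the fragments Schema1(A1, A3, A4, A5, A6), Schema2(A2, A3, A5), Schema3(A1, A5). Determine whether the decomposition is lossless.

Yes

Chase test. Columns are A1, A2, A3, A4, A5, A6; row i has aⱼ where attribute j ∈ Schemai, else bᵢⱼ.
Initial tableau (one row per fragment):
  row 1: a1 b12 a3 a4 a5 a6
  row 2: b21 a2 a3 b24 a5 b26
  row 3: a1 b32 b33 b34 a5 b36
Rows 1 and 2 agree on A3; apply A3→A2, A4 and equate their A2, A4 entries.
Rows 1 and 2 agree on A4; apply A4→A6 and equate their A6 entries.
Rows 1 and 2 agree on A6; apply A6→A1 and equate their A1 entries.
Row 1 is now all distinguished symbols — the join is lossless.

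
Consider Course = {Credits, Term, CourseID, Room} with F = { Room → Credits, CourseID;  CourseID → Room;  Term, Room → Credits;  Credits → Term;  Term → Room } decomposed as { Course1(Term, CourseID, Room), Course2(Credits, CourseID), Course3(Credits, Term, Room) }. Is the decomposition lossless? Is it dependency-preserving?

lossless and dependency-preserving

Lossless test (chase): Rows 1 and 3 agree on Room; apply Room→Credits, CourseID and equate their Credits, CourseID entries. Rows 1 and 2 agree on CourseID; apply CourseID→Room and equate their Room entries. Rows 1 and 2 agree on Credits; apply Credits→Term and equate their Term entries. Row 1 is now all distinguished symbols — the join is lossless.
Dependency preservation: Room → Credits, CourseID is not contained in any single fragment, but the restricted closure of its left-hand side across the fragments still reaches the right-hand side; the remaining FDs each lie inside some fragment. All dependencies are preserved.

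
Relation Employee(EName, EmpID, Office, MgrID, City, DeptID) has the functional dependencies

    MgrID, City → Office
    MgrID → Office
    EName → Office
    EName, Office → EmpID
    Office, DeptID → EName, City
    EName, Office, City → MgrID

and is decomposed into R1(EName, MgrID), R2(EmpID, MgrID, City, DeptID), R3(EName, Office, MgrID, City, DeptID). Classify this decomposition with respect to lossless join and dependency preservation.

lossless but not dependency-preserving

Lossless test (chase): Rows 2 and 3 agree on MgrID, City; apply MgrID, City→Office and equate their Office entries. Rows 1 and 2 agree on MgrID; apply MgrID→Office and equate their Office entries. Rows 1 and 3 agree on EName, Office; apply EName, Office→EmpID and equate their EmpID entries. Rows 2 and 3 agree on Office, DeptID; apply Office, DeptID→EName, City and equate their EName, City entries. Rows 1 and 2 agree on EName, Office; apply EName, Office→EmpID and equate their EmpID entries. Row 2 is now all distinguished symbols — the join is lossless.
Dependency preservation: the restricted closure of {EName, Office} across the fragments never reaches {EmpID}, so EName, Office → EmpID cannot be enforced without a join — not preserved.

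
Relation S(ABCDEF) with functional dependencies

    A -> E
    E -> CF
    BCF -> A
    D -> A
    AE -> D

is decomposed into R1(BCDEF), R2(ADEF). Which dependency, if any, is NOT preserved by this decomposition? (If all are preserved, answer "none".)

A → E lies within R2.
E → CF lies within R1.
BCF → A: restricted closure across fragments reaches A.
D → A lies within R2.
AE → D lies within R2.
Every dependency is enforceable on the fragments, so the decomposition is dependency-preserving.

none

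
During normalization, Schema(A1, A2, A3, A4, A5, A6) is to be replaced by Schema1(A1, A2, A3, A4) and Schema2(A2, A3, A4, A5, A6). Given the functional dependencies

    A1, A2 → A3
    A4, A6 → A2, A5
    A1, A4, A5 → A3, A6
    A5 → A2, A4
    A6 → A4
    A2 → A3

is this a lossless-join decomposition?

No

Common attributes: Schema1 ∩ Schema2 = {A2, A3, A4}.
No dependency enlarges {A2, A3, A4}, so (A2, A3, A4)⁺ = {A2, A3, A4}.
The closure contains neither all of Schema1 = {A1, A2, A3, A4} nor all of Schema2 = {A2, A3, A4, A5, A6}, so the common attributes are not a superkey of either fragment. The join is lossy.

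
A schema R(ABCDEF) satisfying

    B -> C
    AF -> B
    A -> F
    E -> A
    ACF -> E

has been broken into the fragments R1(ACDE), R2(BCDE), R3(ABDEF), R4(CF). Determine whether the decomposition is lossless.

Chase test. Columns are ABCDEF; row i has aⱼ where attribute j ∈ Ri, else bᵢⱼ.
Initial tableau (one row per fragment):
  row 1: a1 b12 a3 a4 a5 b16
  row 2: b21 a2 a3 a4 a5 b26
  row 3: a1 a2 b33 a4 a5 a6
  row 4: b41 b42 a3 b44 b45 a6
Rows 2 and 3 agree on B; apply B→C and equate their C entries.
Rows 1 and 3 agree on A; apply A→F and equate their F entries.
Rows 1 and 2 agree on E; apply E→A and equate their A entries.
Rows 1 and 3 agree on AF; apply AF→B and equate their B entries.
Rows 1 and 2 agree on A; apply A→F and equate their F entries.
Row 1 is now all distinguished symbols — the join is lossless.

Yes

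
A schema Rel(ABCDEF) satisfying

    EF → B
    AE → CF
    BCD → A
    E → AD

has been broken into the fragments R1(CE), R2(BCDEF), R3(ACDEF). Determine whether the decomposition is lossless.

Chase test. Columns are ABCDEF; row i has aⱼ where attribute j ∈ Ri, else bᵢⱼ.
Initial tableau (one row per fragment):
  row 1: b11 b12 a3 b14 a5 b16
  row 2: b21 a2 a3 a4 a5 a6
  row 3: a1 b32 a3 a4 a5 a6
Rows 2 and 3 agree on EF; apply EF→B and equate their B entries.
Rows 2 and 3 agree on BCD; apply BCD→A and equate their A entries.
Rows 1 and 2 agree on E; apply E→AD and equate their AD entries.
Rows 1 and 2 agree on AE; apply AE→CF and equate their CF entries.
Rows 1 and 2 agree on EF; apply EF→B and equate their B entries.
Row 1 is now all distinguished symbols — the join is lossless.

Yes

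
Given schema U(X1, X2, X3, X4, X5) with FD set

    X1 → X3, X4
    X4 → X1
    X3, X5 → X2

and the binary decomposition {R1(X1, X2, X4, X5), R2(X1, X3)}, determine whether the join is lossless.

Common attributes: R1 ∩ R2 = {X1}.
Closure of {X1}: X1 → X3, X4 applies, adding X3, X4. So (X1)⁺ = {X1, X3, X4}.
This closure contains every attribute of R2, so R1 ∩ R2 → R2. The join is lossless.

Yes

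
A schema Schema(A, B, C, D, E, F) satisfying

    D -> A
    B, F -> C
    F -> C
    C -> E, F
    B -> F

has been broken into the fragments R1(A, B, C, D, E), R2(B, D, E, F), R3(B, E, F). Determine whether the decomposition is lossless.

Chase test. Columns are A, B, C, D, E, F; row i has aⱼ where attribute j ∈ Ri, else bᵢⱼ.
Initial tableau (one row per fragment):
  row 1: a1 a2 a3 a4 a5 b16
  row 2: b21 a2 b23 a4 a5 a6
  row 3: b31 a2 b33 b34 a5 a6
Rows 1 and 2 agree on D; apply D→A and equate their A entries.
Rows 2 and 3 agree on B, F; apply B, F→C and equate their C entries.
Rows 1 and 2 agree on B; apply B→F and equate their F entries.
Rows 1 and 2 agree on B, F; apply B, F→C and equate their C entries.
Row 1 is now all distinguished symbols — the join is lossless.

Yes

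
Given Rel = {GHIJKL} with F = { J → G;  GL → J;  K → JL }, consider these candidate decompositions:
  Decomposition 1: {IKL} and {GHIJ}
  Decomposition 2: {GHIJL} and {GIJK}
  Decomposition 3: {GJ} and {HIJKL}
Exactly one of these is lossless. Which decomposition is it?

Decomposition 1: common = {I}, closure = {I} → lossy.
Decomposition 2: common = {GIJ}, closure = {GIJ} → lossy.
Decomposition 3: common = {J}, closure = {GJ} → lossless.

Decomposition 3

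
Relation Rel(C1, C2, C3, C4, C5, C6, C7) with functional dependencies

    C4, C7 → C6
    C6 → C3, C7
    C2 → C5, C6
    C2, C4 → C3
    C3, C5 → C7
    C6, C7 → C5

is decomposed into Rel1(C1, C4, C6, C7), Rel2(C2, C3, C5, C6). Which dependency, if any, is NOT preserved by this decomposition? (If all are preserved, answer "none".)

C3, C5 → C7

Check C3, C5 → C7: no single fragment contains all of {C3, C5, C7}, and the restricted closure of {C3, C5} across the fragments never reaches {C7}.
C4, C7 → C6 is preserved.
C6 → C3, C7 is preserved.
C2 → C5, C6 is preserved.
C2, C4 → C3 is preserved.
C6, C7 → C5 is preserved.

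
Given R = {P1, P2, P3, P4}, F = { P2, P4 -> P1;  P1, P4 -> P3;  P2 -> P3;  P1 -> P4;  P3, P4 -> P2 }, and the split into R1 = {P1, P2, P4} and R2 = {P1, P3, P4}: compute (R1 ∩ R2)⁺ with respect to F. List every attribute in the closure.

P1, P2, P3, P4

R1 ∩ R2 = {P1, P4}.
P1, P4 → P3 applies, adding P3
P3, P4 → P2 applies, adding P2
Closure: {P1, P2, P3, P4}.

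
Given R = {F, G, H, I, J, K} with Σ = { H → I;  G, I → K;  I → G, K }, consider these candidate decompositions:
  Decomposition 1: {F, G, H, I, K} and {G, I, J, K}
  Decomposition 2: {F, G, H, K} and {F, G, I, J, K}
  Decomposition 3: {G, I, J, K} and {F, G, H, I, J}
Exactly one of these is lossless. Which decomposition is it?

Decomposition 3

Decomposition 1: common = {G, I, K}, closure = {G, I, K} → lossy.
Decomposition 2: common = {F, G, K}, closure = {F, G, K} → lossy.
Decomposition 3: common = {G, I, J}, closure = {G, I, J, K} → lossless.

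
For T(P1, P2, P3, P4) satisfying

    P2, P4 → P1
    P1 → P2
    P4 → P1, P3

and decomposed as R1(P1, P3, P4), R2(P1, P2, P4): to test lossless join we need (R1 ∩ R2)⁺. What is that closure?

P1, P2, P3, P4

R1 ∩ R2 = {P1, P4}.
P1 → P2 applies, adding P2
P4 → P1, P3 applies, adding P3
Closure: {P1, P2, P3, P4}.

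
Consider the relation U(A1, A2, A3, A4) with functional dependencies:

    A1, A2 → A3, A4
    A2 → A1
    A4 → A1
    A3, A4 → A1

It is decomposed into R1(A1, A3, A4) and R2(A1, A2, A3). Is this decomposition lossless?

No

Common attributes: R1 ∩ R2 = {A1, A3}.
No dependency enlarges {A1, A3}, so (A1, A3)⁺ = {A1, A3}.
The closure contains neither all of R1 = {A1, A3, A4} nor all of R2 = {A1, A2, A3}, so the common attributes are not a superkey of either fragment. The join is lossy.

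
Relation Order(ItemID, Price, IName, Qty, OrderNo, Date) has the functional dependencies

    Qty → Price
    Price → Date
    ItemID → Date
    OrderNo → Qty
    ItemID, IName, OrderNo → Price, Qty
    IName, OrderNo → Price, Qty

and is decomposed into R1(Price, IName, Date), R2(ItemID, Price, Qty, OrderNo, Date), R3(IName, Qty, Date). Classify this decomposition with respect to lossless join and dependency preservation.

Lossless test (chase): Rows 2 and 3 agree on Qty; apply Qty→Price and equate their Price entries. No row becomes fully distinguished — the join is lossy.
Dependency preservation: ItemID, IName, OrderNo → Price, Qty; IName, OrderNo → Price, Qty are not contained in any single fragment, but the restricted closure of each left-hand side across the fragments still reaches the right-hand side; the remaining FDs each lie inside some fragment. All dependencies are preserved.

lossy but dependency-preserving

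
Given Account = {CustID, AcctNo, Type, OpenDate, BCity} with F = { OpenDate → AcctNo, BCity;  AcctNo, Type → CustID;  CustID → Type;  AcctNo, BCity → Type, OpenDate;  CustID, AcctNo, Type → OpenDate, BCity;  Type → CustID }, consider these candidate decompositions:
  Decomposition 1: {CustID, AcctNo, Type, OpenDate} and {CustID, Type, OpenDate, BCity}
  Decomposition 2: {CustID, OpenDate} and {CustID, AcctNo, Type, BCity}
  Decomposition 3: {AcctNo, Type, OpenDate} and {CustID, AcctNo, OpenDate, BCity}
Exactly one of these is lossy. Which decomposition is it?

Decomposition 1: common = {CustID, Type, OpenDate}, closure = {CustID, AcctNo, Type, OpenDate, BCity} → lossless.
Decomposition 2: common = {CustID}, closure = {CustID, Type} → lossy.
Decomposition 3: common = {AcctNo, OpenDate}, closure = {CustID, AcctNo, Type, OpenDate, BCity} → lossless.

Decomposition 2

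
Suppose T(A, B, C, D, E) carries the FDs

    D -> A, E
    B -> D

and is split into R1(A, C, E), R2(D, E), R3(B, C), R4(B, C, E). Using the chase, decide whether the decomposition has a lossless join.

No

Chase test. Columns are A, B, C, D, E; row i has aⱼ where attribute j ∈ Ri, else bᵢⱼ.
Initial tableau (one row per fragment):
  row 1: a1 b12 a3 b14 a5
  row 2: b21 b22 b23 a4 a5
  row 3: b31 a2 a3 b34 b35
  row 4: b41 a2 a3 b44 a5
Rows 3 and 4 agree on B; apply B→D and equate their D entries.
Rows 3 and 4 agree on D; apply D→A, E and equate their A, E entries.
No row becomes fully distinguished — the join is lossy.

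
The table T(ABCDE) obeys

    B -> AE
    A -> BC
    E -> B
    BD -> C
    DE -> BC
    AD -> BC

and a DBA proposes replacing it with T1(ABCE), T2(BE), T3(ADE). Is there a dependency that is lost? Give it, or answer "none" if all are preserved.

none

B → AE lies within T1.
A → BC lies within T1.
E → B lies within T1.
BD → C: restricted closure across fragments reaches C.
DE → BC: restricted closure across fragments reaches BC.
AD → BC: restricted closure across fragments reaches BC.
Every dependency is enforceable on the fragments, so the decomposition is dependency-preserving.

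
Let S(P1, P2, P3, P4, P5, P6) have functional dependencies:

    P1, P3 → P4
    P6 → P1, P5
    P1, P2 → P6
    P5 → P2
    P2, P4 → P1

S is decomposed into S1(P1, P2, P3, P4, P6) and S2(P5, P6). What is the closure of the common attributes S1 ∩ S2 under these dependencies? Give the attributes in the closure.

S1 ∩ S2 = {P6}.
P6 → P1, P5 applies, adding P1, P5
P5 → P2 applies, adding P2
Closure: {P1, P2, P5, P6}.

P1, P2, P5, P6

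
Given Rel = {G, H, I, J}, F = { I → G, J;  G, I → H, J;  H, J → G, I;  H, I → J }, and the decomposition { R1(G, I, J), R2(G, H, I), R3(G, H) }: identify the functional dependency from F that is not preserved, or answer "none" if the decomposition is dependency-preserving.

Check H, J → G, I: no single fragment contains all of {G, H, I, J}, and the restricted closure of {H, J} across the fragments never reaches {G, I}.
I → G, J is preserved.
G, I → H, J is preserved.
H, I → J is preserved.

H, J → G, I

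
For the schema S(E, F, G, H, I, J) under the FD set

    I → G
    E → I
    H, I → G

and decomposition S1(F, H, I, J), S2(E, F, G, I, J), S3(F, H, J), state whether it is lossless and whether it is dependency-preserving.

Lossless test (chase): Rows 1 and 2 agree on I; apply I→G and equate their G entries. No row becomes fully distinguished — the join is lossy.
Dependency preservation: H, I → G is not contained in any single fragment, but the restricted closure of its left-hand side across the fragments still reaches the right-hand side; the remaining FDs each lie inside some fragment. All dependencies are preserved.

lossy but dependency-preserving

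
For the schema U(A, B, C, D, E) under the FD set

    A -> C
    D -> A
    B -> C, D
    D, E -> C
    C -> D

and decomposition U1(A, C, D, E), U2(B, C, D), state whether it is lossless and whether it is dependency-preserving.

Lossless test: (C, D)⁺ = {A, C, D}, which is a superkey of neither fragment — lossy.
Dependency preservation: every FD's attributes lie within a single fragment, so each can be enforced locally — preserved.

lossy but dependency-preserving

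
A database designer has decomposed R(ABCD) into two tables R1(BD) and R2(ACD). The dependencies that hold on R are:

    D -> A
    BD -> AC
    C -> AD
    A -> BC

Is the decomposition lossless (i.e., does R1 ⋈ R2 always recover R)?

Yes

Common attributes: R1 ∩ R2 = {D}.
Closure of {D}: D → A applies, adding A; A → BC applies, adding BC. So (D)⁺ = {ABCD}.
This closure contains every attribute of R1, so R1 ∩ R2 → R1. The join is lossless.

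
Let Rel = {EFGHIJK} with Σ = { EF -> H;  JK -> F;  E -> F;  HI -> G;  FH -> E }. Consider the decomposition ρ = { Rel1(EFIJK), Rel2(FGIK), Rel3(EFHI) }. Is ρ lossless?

Chase test. Columns are EFGHIJK; row i has aⱼ where attribute j ∈ Reli, else bᵢⱼ.
Initial tableau (one row per fragment):
  row 1: a1 a2 b13 b14 a5 a6 a7
  row 2: b21 a2 a3 b24 a5 b26 a7
  row 3: a1 a2 b33 a4 a5 b36 b37
Rows 1 and 3 agree on EF; apply EF→H and equate their H entries.
Rows 1 and 3 agree on HI; apply HI→G and equate their G entries.
No row becomes fully distinguished — the join is lossy.

No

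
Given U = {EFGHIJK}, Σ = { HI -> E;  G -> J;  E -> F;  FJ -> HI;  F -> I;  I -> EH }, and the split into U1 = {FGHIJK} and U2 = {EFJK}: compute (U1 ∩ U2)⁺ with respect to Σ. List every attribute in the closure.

U1 ∩ U2 = {FJK}.
FJ → HI applies, adding HI
I → EH applies, adding E
Closure: {EFHIJK}.

EFHIJK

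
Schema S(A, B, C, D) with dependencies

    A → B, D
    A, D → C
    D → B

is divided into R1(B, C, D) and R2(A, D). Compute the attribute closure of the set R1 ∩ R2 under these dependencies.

B, D

R1 ∩ R2 = {D}.
D → B applies, adding B
Closure: {B, D}.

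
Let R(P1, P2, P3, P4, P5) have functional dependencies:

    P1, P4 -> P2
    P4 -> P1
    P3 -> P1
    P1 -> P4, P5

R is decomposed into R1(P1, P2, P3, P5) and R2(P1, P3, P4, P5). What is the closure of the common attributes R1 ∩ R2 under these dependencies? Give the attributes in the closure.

P1, P2, P3, P4, P5

R1 ∩ R2 = {P1, P3, P5}.
P1 → P4, P5 applies, adding P4
P1, P4 → P2 applies, adding P2
Closure: {P1, P2, P3, P4, P5}.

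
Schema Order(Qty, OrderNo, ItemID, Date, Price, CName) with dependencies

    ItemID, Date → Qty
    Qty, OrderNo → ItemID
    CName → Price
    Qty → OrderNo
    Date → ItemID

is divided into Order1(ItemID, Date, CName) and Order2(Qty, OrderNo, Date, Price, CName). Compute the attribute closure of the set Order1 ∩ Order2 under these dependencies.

Qty, OrderNo, ItemID, Date, Price, CName

Order1 ∩ Order2 = {Date, CName}.
CName → Price applies, adding Price
Date → ItemID applies, adding ItemID
ItemID, Date → Qty applies, adding Qty
Qty → OrderNo applies, adding OrderNo
Closure: {Qty, OrderNo, ItemID, Date, Price, CName}.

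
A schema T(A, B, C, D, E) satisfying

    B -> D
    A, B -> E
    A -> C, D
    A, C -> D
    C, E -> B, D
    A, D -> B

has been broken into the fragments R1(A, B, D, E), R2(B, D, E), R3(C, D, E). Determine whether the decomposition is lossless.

No

Chase test. Columns are A, B, C, D, E; row i has aⱼ where attribute j ∈ Ri, else bᵢⱼ.
Initial tableau (one row per fragment):
  row 1: a1 a2 b13 a4 a5
  row 2: b21 a2 b23 a4 a5
  row 3: b31 b32 a3 a4 a5
No row becomes fully distinguished — the join is lossy.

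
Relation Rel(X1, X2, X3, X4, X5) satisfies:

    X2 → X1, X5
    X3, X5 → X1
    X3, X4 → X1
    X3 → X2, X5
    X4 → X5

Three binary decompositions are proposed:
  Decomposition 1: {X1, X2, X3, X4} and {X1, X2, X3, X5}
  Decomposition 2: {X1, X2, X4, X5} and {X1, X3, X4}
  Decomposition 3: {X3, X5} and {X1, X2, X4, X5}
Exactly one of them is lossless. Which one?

Decomposition 1

Decomposition 1: common = {X1, X2, X3}, closure = {X1, X2, X3, X5} → lossless.
Decomposition 2: common = {X1, X4}, closure = {X1, X4, X5} → lossy.
Decomposition 3: common = {X5}, closure = {X5} → lossy.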